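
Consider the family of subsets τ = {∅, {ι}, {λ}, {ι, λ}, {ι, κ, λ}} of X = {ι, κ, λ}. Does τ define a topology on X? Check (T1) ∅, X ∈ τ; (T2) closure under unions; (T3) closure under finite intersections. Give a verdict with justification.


τ IS a topology on X.

Axiom (T1): ∅ ∈ τ? Yes; X ∈ τ? Yes.
Axiom (T2/T3): check pairwise unions and intersections of members of τ.
All pairwise intersections and unions checked — each lies in τ. Therefore τ satisfies (T1), (T2), (T3): it IS a topology on X.


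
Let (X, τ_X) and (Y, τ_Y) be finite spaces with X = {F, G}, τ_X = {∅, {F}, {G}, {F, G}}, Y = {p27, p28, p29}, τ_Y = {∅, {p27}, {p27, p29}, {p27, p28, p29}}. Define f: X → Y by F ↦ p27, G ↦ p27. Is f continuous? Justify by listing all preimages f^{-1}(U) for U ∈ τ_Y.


f IS continuous.

Compute f^{-1}(U) for each U ∈ τ_Y:
  U = ∅: f^{-1}(U) = ∅ ∈ τ_X ✓.
  U = {p27}: f^{-1}(U) = {F, G} ∈ τ_X ✓.
  U = {p27, p29}: f^{-1}(U) = {F, G} ∈ τ_X ✓.
  U = {p27, p28, p29}: f^{-1}(U) = {F, G} ∈ τ_X ✓.
Every preimage lies in τ_X, so f IS continuous.


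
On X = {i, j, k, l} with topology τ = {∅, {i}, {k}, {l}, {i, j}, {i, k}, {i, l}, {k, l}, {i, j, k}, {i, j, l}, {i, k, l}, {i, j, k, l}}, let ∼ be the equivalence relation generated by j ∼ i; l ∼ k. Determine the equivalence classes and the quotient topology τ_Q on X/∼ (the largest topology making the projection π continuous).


X/∼ = {[i=j], [k=l]}; |τ_Q| = 4.

Equivalence classes: [i=j], [k=l].
Quotient map π: X → X/∼ sends i ↦ [i=j], j ↦ [i=j], k ↦ [k=l], l ↦ [k=l].
For each subset V ⊆ X/∼, compute π^{-1}(V) ⊆ X and check whether π^{-1}(V) ∈ τ. V is open in τ_Q iff π^{-1}(V) ∈ τ.
  V = {}: π^{-1}(V) = ∅ ∈ τ ✓.
  V = {[i=j]}: π^{-1}(V) = {i, j} ∈ τ ✓.
  V = {[k=l]}: π^{-1}(V) = {k, l} ∈ τ ✓.
  V = {[i=j], [k=l]}: π^{-1}(V) = {i, j, k, l} ∈ τ ✓.
Open sets in the quotient: τ_Q = {{}, {[i=j]}, {[k=l]}, {[i=j], [k=l]}} (4 elements).


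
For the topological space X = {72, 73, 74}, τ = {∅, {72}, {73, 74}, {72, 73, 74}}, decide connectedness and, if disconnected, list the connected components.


(X, τ) is disconnected; components = [{72}, {73, 74}].

Find clopen sets (U ∈ τ with X ∖ U ∈ τ):
  U = ∅, X ∖ U = {72, 73, 74} — both open, so U is clopen.
  U = {72}, X ∖ U = {73, 74} — both open, so U is clopen.
  U = {73, 74}, X ∖ U = {72} — both open, so U is clopen.
  U = {72, 73, 74}, X ∖ U = ∅ — both open, so U is clopen.
Nontrivial clopen(s) exist: e.g. {73, 74}. So (X, τ) is disconnected.
Compute connected components by grouping points that agree on all clopens:
  component: {72}
  component: {73, 74}


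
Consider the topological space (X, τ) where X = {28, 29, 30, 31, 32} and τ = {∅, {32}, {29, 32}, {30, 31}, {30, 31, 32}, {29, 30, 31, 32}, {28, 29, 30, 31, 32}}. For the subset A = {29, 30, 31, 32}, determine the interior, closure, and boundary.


int(A) = {29, 30, 31, 32}, cl(A) = {28, 29, 30, 31, 32}, ∂A = {28}.

Closed sets in (X, τ) are complements of opens:
  closed(X, τ) = {∅, {28}, {28, 29}, {28, 29, 32}, {28, 30, 31}, {28, 29, 30, 31}, {28, 29, 30, 31, 32}}.
int(A) = ⋃ {U ∈ τ : U ⊆ A}. Opens contained in A: ∅, {32}, {29, 32}, {30, 31}, {30, 31, 32}, {29, 30, 31, 32}.
Taking the union of these: int(A) = {29, 30, 31, 32}.
cl(A) = ⋂ {C closed : A ⊆ C}. Closed sets containing A: {28, 29, 30, 31, 32}.
Intersecting these: cl(A) = {28, 29, 30, 31, 32}.
∂A = cl(A) ∖ int(A) = {28, 29, 30, 31, 32} ∖ {29, 30, 31, 32} = {28}.


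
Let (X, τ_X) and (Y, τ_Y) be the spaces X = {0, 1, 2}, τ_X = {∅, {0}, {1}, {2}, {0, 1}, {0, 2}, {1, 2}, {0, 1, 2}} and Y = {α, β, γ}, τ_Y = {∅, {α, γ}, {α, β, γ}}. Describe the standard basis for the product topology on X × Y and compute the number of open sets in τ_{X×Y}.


Basis B = {∅ × ∅, {0} × {α, γ}, {1} × {α, γ}, {2} × {α, γ}, {0} × {α, β, γ}, {1} × {α, β, γ}, {2} × {α, β, γ}, {0, 1} × {α, γ}, {0, 2} × {α, γ}, {1, 2} × {α, γ}, {0, 1} × {α, β, γ}, {0, 2} × {α, β, γ}, {0, 1, 2} × {α, γ}, {1, 2} × {α, β, γ}, {0, 1, 2} × {α, β, γ}}; |τ_{X×Y}| = 27.

Enumerate products U × V with U ∈ τ_X, V ∈ τ_Y (deduplicated):
  ∅ × ∅ = {} (∅)
  {0} × {α, γ} = {(0,α), (0,γ)}
  {1} × {α, γ} = {(1,α), (1,γ)}
  {2} × {α, γ} = {(2,α), (2,γ)}
  {0} × {α, β, γ} = {(0,α), (0,β), (0,γ)}
  {1} × {α, β, γ} = {(1,α), (1,β), (1,γ)}
  {2} × {α, β, γ} = {(2,α), (2,β), (2,γ)}
  {0, 1} × {α, γ} = {(0,α), (0,γ), (1,α), (1,γ)}
  {0, 2} × {α, γ} = {(0,α), (0,γ), (2,α), (2,γ)}
  {1, 2} × {α, γ} = {(1,α), (1,γ), (2,α), (2,γ)}
  {0, 1} × {α, β, γ} = {(0,α), (0,β), (0,γ), (1,α), (1,β), (1,γ)}
  {0, 2} × {α, β, γ} = {(0,α), (0,β), (0,γ), (2,α), (2,β), (2,γ)}
  {0, 1, 2} × {α, γ} = {(0,α), (0,γ), (1,α), (1,γ), (2,α), (2,γ)}
  {1, 2} × {α, β, γ} = {(1,α), (1,β), (1,γ), (2,α), (2,β), (2,γ)}
  {0, 1, 2} × {α, β, γ} = {(0,α), (0,β), (0,γ), (1,α), (1,β), (1,γ), (2,α), (2,β), (2,γ)}
These 15 distinct sets form the basis B.
Close under arbitrary unions to get τ_{X×Y}; counting gives |τ_{X×Y}| = 27.


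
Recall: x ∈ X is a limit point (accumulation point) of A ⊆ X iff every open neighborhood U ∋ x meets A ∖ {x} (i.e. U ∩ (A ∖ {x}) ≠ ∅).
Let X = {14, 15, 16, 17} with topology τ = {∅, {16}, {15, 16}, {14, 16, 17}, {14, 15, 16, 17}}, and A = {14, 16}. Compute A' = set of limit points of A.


A' = {14, 15, 17}

For each x ∈ X, list the open sets U ∈ τ with x ∈ U, then check whether U ∩ (A ∖ {x}) ≠ ∅ for every such U.
  x = 14: opens ∋ x are {14, 16, 17}, {14, 15, 16, 17}; each meets A ∖ {14}, so x IS a limit point.
  x = 15: opens ∋ x are {15, 16}, {14, 15, 16, 17}; each meets A ∖ {15}, so x IS a limit point.
  x = 16: open {16} ∋ x has {16} ∩ (A ∖ {16}) = ∅, so x is NOT a limit point.
  x = 17: opens ∋ x are {14, 16, 17}, {14, 15, 16, 17}; each meets A ∖ {17}, so x IS a limit point.
Collecting: A' = {14, 15, 17}.


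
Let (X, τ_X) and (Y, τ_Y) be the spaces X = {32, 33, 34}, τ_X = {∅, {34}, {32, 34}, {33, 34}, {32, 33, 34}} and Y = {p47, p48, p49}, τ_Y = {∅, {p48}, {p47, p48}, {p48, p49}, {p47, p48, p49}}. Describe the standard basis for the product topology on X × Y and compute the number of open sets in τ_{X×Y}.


Basis B = {∅ × ∅, {34} × {p48}, {32, 34} × {p48}, {33, 34} × {p48}, {34} × {p47, p48}, {34} × {p48, p49}, {32, 33, 34} × {p48}, {34} × {p47, p48, p49}, {32, 34} × {p47, p48}, {32, 34} × {p48, p49}, {33, 34} × {p47, p48}, {33, 34} × {p48, p49}, {32, 34} × {p47, p48, p49}, {32, 33, 34} × {p47, p48}, {32, 33, 34} × {p48, p49}, {33, 34} × {p47, p48, p49}, {32, 33, 34} × {p47, p48, p49}}; |τ_{X×Y}| = 48.

Enumerate products U × V with U ∈ τ_X, V ∈ τ_Y (deduplicated):
  ∅ × ∅ = {} (∅)
  {34} × {p48} = {(34,p48)}
  {32, 34} × {p48} = {(32,p48), (34,p48)}
  {33, 34} × {p48} = {(33,p48), (34,p48)}
  {34} × {p47, p48} = {(34,p47), (34,p48)}
  {34} × {p48, p49} = {(34,p48), (34,p49)}
  {32, 33, 34} × {p48} = {(32,p48), (33,p48), (34,p48)}
  {34} × {p47, p48, p49} = {(34,p47), (34,p48), (34,p49)}
  {32, 34} × {p47, p48} = {(32,p47), (32,p48), (34,p47), (34,p48)}
  {32, 34} × {p48, p49} = {(32,p48), (32,p49), (34,p48), (34,p49)}
  {33, 34} × {p47, p48} = {(33,p47), (33,p48), (34,p47), (34,p48)}
  {33, 34} × {p48, p49} = {(33,p48), (33,p49), (34,p48), (34,p49)}
  {32, 34} × {p47, p48, p49} = {(32,p47), (32,p48), (32,p49), (34,p47), (34,p48), (34,p49)}
  {32, 33, 34} × {p47, p48} = {(32,p47), (32,p48), (33,p47), (33,p48), (34,p47), (34,p48)}
  {32, 33, 34} × {p48, p49} = {(32,p48), (32,p49), (33,p48), (33,p49), (34,p48), (34,p49)}
  {33, 34} × {p47, p48, p49} = {(33,p47), (33,p48), (33,p49), (34,p47), (34,p48), (34,p49)}
  {32, 33, 34} × {p47, p48, p49} = {(32,p47), (32,p48), (32,p49), (33,p47), (33,p48), (33,p49), (34,p47), (34,p48), (34,p49)}
These 17 distinct sets form the basis B.
Close under arbitrary unions to get τ_{X×Y}; counting gives |τ_{X×Y}| = 48.


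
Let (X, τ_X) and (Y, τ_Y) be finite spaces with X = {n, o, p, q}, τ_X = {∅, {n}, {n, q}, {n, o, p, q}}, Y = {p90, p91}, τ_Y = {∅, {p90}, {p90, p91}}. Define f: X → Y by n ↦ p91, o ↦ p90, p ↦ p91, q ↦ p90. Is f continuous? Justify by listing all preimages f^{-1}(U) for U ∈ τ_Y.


f is NOT continuous.

Compute f^{-1}(U) for each U ∈ τ_Y:
  U = ∅: f^{-1}(U) = ∅ ∈ τ_X ✓.
  U = {p90}: f^{-1}(U) = {o, q} ∉ τ_X ✗.
  U = {p90, p91}: f^{-1}(U) = {n, o, p, q} ∈ τ_X ✓.
Found U = {p90} with f^{-1}(U) = {o, q} not in τ_X. Therefore f is NOT continuous.


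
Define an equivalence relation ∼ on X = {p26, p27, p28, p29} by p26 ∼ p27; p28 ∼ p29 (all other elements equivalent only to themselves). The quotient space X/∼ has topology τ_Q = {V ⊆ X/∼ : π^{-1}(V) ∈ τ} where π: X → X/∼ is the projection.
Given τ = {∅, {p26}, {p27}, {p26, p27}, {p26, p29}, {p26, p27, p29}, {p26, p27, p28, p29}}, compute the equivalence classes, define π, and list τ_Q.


X/∼ = {[p26=p27], [p28=p29]}; |τ_Q| = 3.

Equivalence classes: [p26=p27], [p28=p29].
Quotient map π: X → X/∼ sends p26 ↦ [p26=p27], p27 ↦ [p26=p27], p28 ↦ [p28=p29], p29 ↦ [p28=p29].
For each subset V ⊆ X/∼, compute π^{-1}(V) ⊆ X and check whether π^{-1}(V) ∈ τ. V is open in τ_Q iff π^{-1}(V) ∈ τ.
  V = {}: π^{-1}(V) = ∅ ∈ τ ✓.
  V = {[p26=p27]}: π^{-1}(V) = {p26, p27} ∈ τ ✓.
  V = {[p28=p29]}: π^{-1}(V) = {p28, p29} ∉ τ ✗.
  V = {[p26=p27], [p28=p29]}: π^{-1}(V) = {p26, p27, p28, p29} ∈ τ ✓.
Open sets in the quotient: τ_Q = {{}, {[p26=p27]}, {[p26=p27], [p28=p29]}} (3 elements).


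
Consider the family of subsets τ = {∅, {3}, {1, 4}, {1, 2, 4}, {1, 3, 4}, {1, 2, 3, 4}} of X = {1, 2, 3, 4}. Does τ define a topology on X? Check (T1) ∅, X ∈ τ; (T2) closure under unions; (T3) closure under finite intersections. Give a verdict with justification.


τ IS a topology on X.

Axiom (T1): ∅ ∈ τ? Yes; X ∈ τ? Yes.
Axiom (T2/T3): check pairwise unions and intersections of members of τ.
All pairwise intersections and unions checked — each lies in τ. Therefore τ satisfies (T1), (T2), (T3): it IS a topology on X.


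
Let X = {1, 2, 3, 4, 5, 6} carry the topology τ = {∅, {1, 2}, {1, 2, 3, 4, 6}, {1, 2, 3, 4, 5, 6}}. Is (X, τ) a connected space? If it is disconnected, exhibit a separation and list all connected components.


(X, τ) is connected.

Find clopen sets (U ∈ τ with X ∖ U ∈ τ):
  U = ∅, X ∖ U = {1, 2, 3, 4, 5, 6} — both open, so U is clopen.
  U = {1, 2, 3, 4, 5, 6}, X ∖ U = ∅ — both open, so U is clopen.
Only trivial clopens (∅ and X) exist, so (X, τ) is connected.
Compute connected components by grouping points that agree on all clopens:
  component: {1, 2, 3, 4, 5, 6}


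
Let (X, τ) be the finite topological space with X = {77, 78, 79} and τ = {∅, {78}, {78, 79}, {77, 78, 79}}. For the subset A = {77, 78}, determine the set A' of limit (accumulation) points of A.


A' = {77, 79}

For each x ∈ X, list the open sets U ∈ τ with x ∈ U, then check whether U ∩ (A ∖ {x}) ≠ ∅ for every such U.
  x = 77: opens ∋ x are {77, 78, 79}; each meets A ∖ {77}, so x IS a limit point.
  x = 78: open {78} ∋ x has {78} ∩ (A ∖ {78}) = ∅, so x is NOT a limit point.
  x = 79: opens ∋ x are {78, 79}, {77, 78, 79}; each meets A ∖ {79}, so x IS a limit point.
Collecting: A' = {77, 79}.


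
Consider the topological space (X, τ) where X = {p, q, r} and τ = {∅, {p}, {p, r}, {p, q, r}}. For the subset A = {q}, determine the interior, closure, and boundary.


int(A) = ∅, cl(A) = {q}, ∂A = {q}.

Closed sets in (X, τ) are complements of opens:
  closed(X, τ) = {∅, {q}, {q, r}, {p, q, r}}.
int(A) = ⋃ {U ∈ τ : U ⊆ A}. Opens contained in A: ∅.
Taking the union of these: int(A) = ∅.
cl(A) = ⋂ {C closed : A ⊆ C}. Closed sets containing A: {q}, {q, r}, {p, q, r}.
Intersecting these: cl(A) = {q}.
∂A = cl(A) ∖ int(A) = {q} ∖ ∅ = {q}.


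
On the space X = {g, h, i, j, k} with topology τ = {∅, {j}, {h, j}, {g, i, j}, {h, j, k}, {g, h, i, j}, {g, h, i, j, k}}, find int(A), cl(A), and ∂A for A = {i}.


int(A) = ∅, cl(A) = {g, i}, ∂A = {g, i}.

Closed sets in (X, τ) are complements of opens:
  closed(X, τ) = {∅, {k}, {g, i}, {h, k}, {g, i, k}, {g, h, i, k}, {g, h, i, j, k}}.
int(A) = ⋃ {U ∈ τ : U ⊆ A}. Opens contained in A: ∅.
Taking the union of these: int(A) = ∅.
cl(A) = ⋂ {C closed : A ⊆ C}. Closed sets containing A: {g, i}, {g, i, k}, {g, h, i, k}, {g, h, i, j, k}.
Intersecting these: cl(A) = {g, i}.
∂A = cl(A) ∖ int(A) = {g, i} ∖ ∅ = {g, i}.


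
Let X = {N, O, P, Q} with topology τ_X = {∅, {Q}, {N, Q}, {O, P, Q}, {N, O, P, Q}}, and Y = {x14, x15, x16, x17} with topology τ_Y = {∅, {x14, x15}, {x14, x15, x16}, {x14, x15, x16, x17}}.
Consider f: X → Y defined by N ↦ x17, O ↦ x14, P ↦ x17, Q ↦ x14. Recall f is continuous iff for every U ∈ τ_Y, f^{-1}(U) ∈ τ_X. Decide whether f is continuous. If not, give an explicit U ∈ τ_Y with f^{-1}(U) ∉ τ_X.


f is NOT continuous.

Compute f^{-1}(U) for each U ∈ τ_Y:
  U = ∅: f^{-1}(U) = ∅ ∈ τ_X ✓.
  U = {x14, x15}: f^{-1}(U) = {O, Q} ∉ τ_X ✗.
  U = {x14, x15, x16}: f^{-1}(U) = {O, Q} ∉ τ_X ✗.
  U = {x14, x15, x16, x17}: f^{-1}(U) = {N, O, P, Q} ∈ τ_X ✓.
Found U = {x14, x15} with f^{-1}(U) = {O, Q} not in τ_X. Therefore f is NOT continuous.


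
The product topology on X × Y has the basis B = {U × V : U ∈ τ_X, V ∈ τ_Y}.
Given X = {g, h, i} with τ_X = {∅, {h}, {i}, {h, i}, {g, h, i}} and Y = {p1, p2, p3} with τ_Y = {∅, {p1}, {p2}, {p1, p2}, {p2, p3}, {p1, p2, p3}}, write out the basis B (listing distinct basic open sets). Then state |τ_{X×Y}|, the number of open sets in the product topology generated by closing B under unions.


Basis B = {∅ × ∅, {h} × {p1}, {h} × {p2}, {i} × {p1}, {i} × {p2}, {h} × {p1, p2}, {h, i} × {p1}, {h} × {p2, p3}, {h, i} × {p2}, {i} × {p1, p2}, {i} × {p2, p3}, {g, h, i} × {p1}, {g, h, i} × {p2}, {h} × {p1, p2, p3}, {i} × {p1, p2, p3}, {h, i} × {p1, p2}, {h, i} × {p2, p3}, {g, h, i} × {p1, p2}, {g, h, i} × {p2, p3}, {h, i} × {p1, p2, p3}, {g, h, i} × {p1, p2, p3}}; |τ_{X×Y}| = 70.

Enumerate products U × V with U ∈ τ_X, V ∈ τ_Y (deduplicated):
  ∅ × ∅ = {} (∅)
  {h} × {p1} = {(h,p1)}
  {h} × {p2} = {(h,p2)}
  {i} × {p1} = {(i,p1)}
  {i} × {p2} = {(i,p2)}
  {h} × {p1, p2} = {(h,p1), (h,p2)}
  {h, i} × {p1} = {(h,p1), (i,p1)}
  {h} × {p2, p3} = {(h,p2), (h,p3)}
  {h, i} × {p2} = {(h,p2), (i,p2)}
  {i} × {p1, p2} = {(i,p1), (i,p2)}
  {i} × {p2, p3} = {(i,p2), (i,p3)}
  {g, h, i} × {p1} = {(g,p1), (h,p1), (i,p1)}
  {g, h, i} × {p2} = {(g,p2), (h,p2), (i,p2)}
  {h} × {p1, p2, p3} = {(h,p1), (h,p2), (h,p3)}
  {i} × {p1, p2, p3} = {(i,p1), (i,p2), (i,p3)}
  {h, i} × {p1, p2} = {(h,p1), (h,p2), (i,p1), (i,p2)}
  {h, i} × {p2, p3} = {(h,p2), (h,p3), (i,p2), (i,p3)}
  {g, h, i} × {p1, p2} = {(g,p1), (g,p2), (h,p1), (h,p2), (i,p1), (i,p2)}
  {g, h, i} × {p2, p3} = {(g,p2), (g,p3), (h,p2), (h,p3), (i,p2), (i,p3)}
  {h, i} × {p1, p2, p3} = {(h,p1), (h,p2), (h,p3), (i,p1), (i,p2), (i,p3)}
  {g, h, i} × {p1, p2, p3} = {(g,p1), (g,p2), (g,p3), (h,p1), (h,p2), (h,p3), (i,p1), (i,p2), (i,p3)}
These 21 distinct sets form the basis B.
Close under arbitrary unions to get τ_{X×Y}; counting gives |τ_{X×Y}| = 70.


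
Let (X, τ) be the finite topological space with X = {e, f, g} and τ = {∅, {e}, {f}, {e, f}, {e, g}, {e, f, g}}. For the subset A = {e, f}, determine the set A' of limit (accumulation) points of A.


A' = {g}

For each x ∈ X, list the open sets U ∈ τ with x ∈ U, then check whether U ∩ (A ∖ {x}) ≠ ∅ for every such U.
  x = e: open {e} ∋ x has {e} ∩ (A ∖ {e}) = ∅, so x is NOT a limit point.
  x = f: open {f} ∋ x has {f} ∩ (A ∖ {f}) = ∅, so x is NOT a limit point.
  x = g: opens ∋ x are {e, g}, {e, f, g}; each meets A ∖ {g}, so x IS a limit point.
Collecting: A' = {g}.


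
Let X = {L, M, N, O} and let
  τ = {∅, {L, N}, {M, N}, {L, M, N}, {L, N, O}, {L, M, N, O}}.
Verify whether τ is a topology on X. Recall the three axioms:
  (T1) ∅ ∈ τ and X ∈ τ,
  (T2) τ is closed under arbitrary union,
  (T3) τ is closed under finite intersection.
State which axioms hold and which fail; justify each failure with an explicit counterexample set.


τ is NOT a topology on X.

Axiom (T1): ∅ ∈ τ? Yes; X ∈ τ? Yes.
Axiom (T2/T3): check pairwise unions and intersections of members of τ.
Counterexample for (T3): {L, N} ∩ {M, N} = {N} ∉ τ. Therefore τ is NOT a topology.


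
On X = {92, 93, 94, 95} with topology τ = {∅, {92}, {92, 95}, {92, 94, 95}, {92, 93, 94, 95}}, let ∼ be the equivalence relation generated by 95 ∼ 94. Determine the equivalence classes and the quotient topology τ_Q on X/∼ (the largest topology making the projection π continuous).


X/∼ = {[92], [93], [94=95]}; |τ_Q| = 4.

Equivalence classes: [92], [93], [94=95].
Quotient map π: X → X/∼ sends 92 ↦ [92], 93 ↦ [93], 94 ↦ [94=95], 95 ↦ [94=95].
For each subset V ⊆ X/∼, compute π^{-1}(V) ⊆ X and check whether π^{-1}(V) ∈ τ. V is open in τ_Q iff π^{-1}(V) ∈ τ.
  V = {}: π^{-1}(V) = ∅ ∈ τ ✓.
  V = {[92]}: π^{-1}(V) = {92} ∈ τ ✓.
  V = {[93]}: π^{-1}(V) = {93} ∉ τ ✗.
  V = {[92], [93]}: π^{-1}(V) = {92, 93} ∉ τ ✗.
  V = {[94=95]}: π^{-1}(V) = {94, 95} ∉ τ ✗.
  V = {[92], [94=95]}: π^{-1}(V) = {92, 94, 95} ∈ τ ✓.
  V = {[93], [94=95]}: π^{-1}(V) = {93, 94, 95} ∉ τ ✗.
  V = {[92], [93], [94=95]}: π^{-1}(V) = {92, 93, 94, 95} ∈ τ ✓.
Open sets in the quotient: τ_Q = {{}, {[92]}, {[92], [94=95]}, {[92], [93], [94=95]}} (4 elements).


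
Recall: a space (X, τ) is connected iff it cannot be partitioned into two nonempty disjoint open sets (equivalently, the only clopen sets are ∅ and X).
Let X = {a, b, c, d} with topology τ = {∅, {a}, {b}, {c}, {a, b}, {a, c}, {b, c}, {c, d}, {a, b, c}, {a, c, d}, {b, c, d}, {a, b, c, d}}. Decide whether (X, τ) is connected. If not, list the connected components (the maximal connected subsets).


(X, τ) is disconnected; components = [{a}, {b}, {c, d}].

Find clopen sets (U ∈ τ with X ∖ U ∈ τ):
  U = ∅, X ∖ U = {a, b, c, d} — both open, so U is clopen.
  U = {a}, X ∖ U = {b, c, d} — both open, so U is clopen.
  U = {b}, X ∖ U = {a, c, d} — both open, so U is clopen.
  U = {a, b}, X ∖ U = {c, d} — both open, so U is clopen.
  U = {c, d}, X ∖ U = {a, b} — both open, so U is clopen.
  U = {a, c, d}, X ∖ U = {b} — both open, so U is clopen.
  U = {b, c, d}, X ∖ U = {a} — both open, so U is clopen.
  U = {a, b, c, d}, X ∖ U = ∅ — both open, so U is clopen.
Nontrivial clopen(s) exist: e.g. {a, b}. So (X, τ) is disconnected.
Compute connected components by grouping points that agree on all clopens:
  component: {a}
  component: {b}
  component: {c, d}


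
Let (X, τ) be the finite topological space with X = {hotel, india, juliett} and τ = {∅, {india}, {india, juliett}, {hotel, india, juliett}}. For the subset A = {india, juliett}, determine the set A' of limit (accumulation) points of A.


A' = {hotel, juliett}

For each x ∈ X, list the open sets U ∈ τ with x ∈ U, then check whether U ∩ (A ∖ {x}) ≠ ∅ for every such U.
  x = hotel: opens ∋ x are {hotel, india, juliett}; each meets A ∖ {hotel}, so x IS a limit point.
  x = india: open {india} ∋ x has {india} ∩ (A ∖ {india}) = ∅, so x is NOT a limit point.
  x = juliett: opens ∋ x are {india, juliett}, {hotel, india, juliett}; each meets A ∖ {juliett}, so x IS a limit point.
Collecting: A' = {hotel, juliett}.


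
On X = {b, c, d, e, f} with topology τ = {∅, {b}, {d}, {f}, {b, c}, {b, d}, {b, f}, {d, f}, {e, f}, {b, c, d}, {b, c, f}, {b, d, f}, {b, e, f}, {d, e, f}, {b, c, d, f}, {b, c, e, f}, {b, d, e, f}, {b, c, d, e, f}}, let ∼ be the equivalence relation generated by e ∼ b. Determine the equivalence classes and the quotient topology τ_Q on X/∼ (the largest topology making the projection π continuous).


X/∼ = {[b=e], [c], [d], [f]}; |τ_Q| = 8.

Equivalence classes: [b=e], [c], [d], [f].
Quotient map π: X → X/∼ sends b ↦ [b=e], c ↦ [c], d ↦ [d], e ↦ [b=e], f ↦ [f].
For each subset V ⊆ X/∼, compute π^{-1}(V) ⊆ X and check whether π^{-1}(V) ∈ τ. V is open in τ_Q iff π^{-1}(V) ∈ τ.
  V = {}: π^{-1}(V) = ∅ ∈ τ ✓.
  V = {[b=e]}: π^{-1}(V) = {b, e} ∉ τ ✗.
  V = {[c]}: π^{-1}(V) = {c} ∉ τ ✗.
  V = {[b=e], [c]}: π^{-1}(V) = {b, c, e} ∉ τ ✗.
  V = {[d]}: π^{-1}(V) = {d} ∈ τ ✓.
  V = {[b=e], [d]}: π^{-1}(V) = {b, d, e} ∉ τ ✗.
  V = {[c], [d]}: π^{-1}(V) = {c, d} ∉ τ ✗.
  V = {[b=e], [c], [d]}: π^{-1}(V) = {b, c, d, e} ∉ τ ✗.
  V = {[f]}: π^{-1}(V) = {f} ∈ τ ✓.
  V = {[b=e], [f]}: π^{-1}(V) = {b, e, f} ∈ τ ✓.
  V = {[c], [f]}: π^{-1}(V) = {c, f} ∉ τ ✗.
  V = {[b=e], [c], [f]}: π^{-1}(V) = {b, c, e, f} ∈ τ ✓.
  V = {[d], [f]}: π^{-1}(V) = {d, f} ∈ τ ✓.
  V = {[b=e], [d], [f]}: π^{-1}(V) = {b, d, e, f} ∈ τ ✓.
  V = {[c], [d], [f]}: π^{-1}(V) = {c, d, f} ∉ τ ✗.
  V = {[b=e], [c], [d], [f]}: π^{-1}(V) = {b, c, d, e, f} ∈ τ ✓.
Open sets in the quotient: τ_Q = {{}, {[d]}, {[f]}, {[b=e], [f]}, {[b=e], [c], [f]}, {[d], [f]}, {[b=e], [d], [f]}, {[b=e], [c], [d], [f]}} (8 elements).


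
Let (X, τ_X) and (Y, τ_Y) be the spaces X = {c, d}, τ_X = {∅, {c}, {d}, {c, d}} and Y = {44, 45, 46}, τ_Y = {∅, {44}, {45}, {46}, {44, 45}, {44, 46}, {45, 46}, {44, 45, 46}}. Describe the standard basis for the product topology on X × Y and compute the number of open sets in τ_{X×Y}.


Basis B = {∅ × ∅, {c} × {44}, {c} × {45}, {c} × {46}, {d} × {44}, {d} × {45}, {d} × {46}, {c} × {44, 45}, {c} × {44, 46}, {c, d} × {44}, {c} × {45, 46}, {c, d} × {45}, {c, d} × {46}, {d} × {44, 45}, {d} × {44, 46}, {d} × {45, 46}, {c} × {44, 45, 46}, {d} × {44, 45, 46}, {c, d} × {44, 45}, {c, d} × {44, 46}, {c, d} × {45, 46}, {c, d} × {44, 45, 46}}; |τ_{X×Y}| = 64.

Enumerate products U × V with U ∈ τ_X, V ∈ τ_Y (deduplicated):
  ∅ × ∅ = {} (∅)
  {c} × {44} = {(c,44)}
  {c} × {45} = {(c,45)}
  {c} × {46} = {(c,46)}
  {d} × {44} = {(d,44)}
  {d} × {45} = {(d,45)}
  {d} × {46} = {(d,46)}
  {c} × {44, 45} = {(c,44), (c,45)}
  {c} × {44, 46} = {(c,44), (c,46)}
  {c, d} × {44} = {(c,44), (d,44)}
  {c} × {45, 46} = {(c,45), (c,46)}
  {c, d} × {45} = {(c,45), (d,45)}
  {c, d} × {46} = {(c,46), (d,46)}
  {d} × {44, 45} = {(d,44), (d,45)}
  {d} × {44, 46} = {(d,44), (d,46)}
  {d} × {45, 46} = {(d,45), (d,46)}
  {c} × {44, 45, 46} = {(c,44), (c,45), (c,46)}
  {d} × {44, 45, 46} = {(d,44), (d,45), (d,46)}
  {c, d} × {44, 45} = {(c,44), (c,45), (d,44), (d,45)}
  {c, d} × {44, 46} = {(c,44), (c,46), (d,44), (d,46)}
  {c, d} × {45, 46} = {(c,45), (c,46), (d,45), (d,46)}
  {c, d} × {44, 45, 46} = {(c,44), (c,45), (c,46), (d,44), (d,45), (d,46)}
These 22 distinct sets form the basis B.
Close under arbitrary unions to get τ_{X×Y}; counting gives |τ_{X×Y}| = 64.


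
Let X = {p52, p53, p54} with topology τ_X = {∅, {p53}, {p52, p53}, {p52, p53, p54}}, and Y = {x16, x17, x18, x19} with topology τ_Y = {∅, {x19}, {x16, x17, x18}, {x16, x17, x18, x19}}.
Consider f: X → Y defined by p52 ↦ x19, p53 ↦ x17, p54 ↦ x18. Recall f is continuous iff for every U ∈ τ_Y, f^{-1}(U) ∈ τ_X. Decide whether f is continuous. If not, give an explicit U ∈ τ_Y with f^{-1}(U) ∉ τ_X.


f is NOT continuous.

Compute f^{-1}(U) for each U ∈ τ_Y:
  U = ∅: f^{-1}(U) = ∅ ∈ τ_X ✓.
  U = {x19}: f^{-1}(U) = {p52} ∉ τ_X ✗.
  U = {x16, x17, x18}: f^{-1}(U) = {p53, p54} ∉ τ_X ✗.
  U = {x16, x17, x18, x19}: f^{-1}(U) = {p52, p53, p54} ∈ τ_X ✓.
Found U = {x19} with f^{-1}(U) = {p52} not in τ_X. Therefore f is NOT continuous.


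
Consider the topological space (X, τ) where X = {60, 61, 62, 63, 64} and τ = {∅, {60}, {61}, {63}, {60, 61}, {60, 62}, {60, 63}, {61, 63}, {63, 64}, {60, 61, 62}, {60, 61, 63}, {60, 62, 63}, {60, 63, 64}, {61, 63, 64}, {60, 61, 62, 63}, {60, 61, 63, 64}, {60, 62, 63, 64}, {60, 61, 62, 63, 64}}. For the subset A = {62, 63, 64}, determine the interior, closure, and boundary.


int(A) = {63, 64}, cl(A) = {62, 63, 64}, ∂A = {62}.

Closed sets in (X, τ) are complements of opens:
  closed(X, τ) = {∅, {61}, {62}, {64}, {60, 62}, {61, 62}, {61, 64}, {62, 64}, {63, 64}, {60, 61, 62}, {60, 62, 64}, {61, 62, 64}, {61, 63, 64}, {62, 63, 64}, {60, 61, 62, 64}, {60, 62, 63, 64}, {61, 62, 63, 64}, {60, 61, 62, 63, 64}}.
int(A) = ⋃ {U ∈ τ : U ⊆ A}. Opens contained in A: ∅, {63}, {63, 64}.
Taking the union of these: int(A) = {63, 64}.
cl(A) = ⋂ {C closed : A ⊆ C}. Closed sets containing A: {62, 63, 64}, {60, 62, 63, 64}, {61, 62, 63, 64}, {60, 61, 62, 63, 64}.
Intersecting these: cl(A) = {62, 63, 64}.
∂A = cl(A) ∖ int(A) = {62, 63, 64} ∖ {63, 64} = {62}.


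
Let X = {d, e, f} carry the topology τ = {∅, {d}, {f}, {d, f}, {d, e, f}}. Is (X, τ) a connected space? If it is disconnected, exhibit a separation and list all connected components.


(X, τ) is connected.

Find clopen sets (U ∈ τ with X ∖ U ∈ τ):
  U = ∅, X ∖ U = {d, e, f} — both open, so U is clopen.
  U = {d, e, f}, X ∖ U = ∅ — both open, so U is clopen.
Only trivial clopens (∅ and X) exist, so (X, τ) is connected.
Compute connected components by grouping points that agree on all clopens:
  component: {d, e, f}


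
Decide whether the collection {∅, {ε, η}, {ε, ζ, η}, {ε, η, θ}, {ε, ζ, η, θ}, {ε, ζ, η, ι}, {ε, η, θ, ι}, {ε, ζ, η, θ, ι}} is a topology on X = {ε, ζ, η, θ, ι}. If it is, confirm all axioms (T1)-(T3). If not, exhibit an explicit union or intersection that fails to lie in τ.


τ is NOT a topology on X.

Axiom (T1): ∅ ∈ τ? Yes; X ∈ τ? Yes.
Axiom (T2/T3): check pairwise unions and intersections of members of τ.
Counterexample for (T3): {ε, ζ, η, ι} ∩ {ε, η, θ, ι} = {ε, η, ι} ∉ τ. Therefore τ is NOT a topology.


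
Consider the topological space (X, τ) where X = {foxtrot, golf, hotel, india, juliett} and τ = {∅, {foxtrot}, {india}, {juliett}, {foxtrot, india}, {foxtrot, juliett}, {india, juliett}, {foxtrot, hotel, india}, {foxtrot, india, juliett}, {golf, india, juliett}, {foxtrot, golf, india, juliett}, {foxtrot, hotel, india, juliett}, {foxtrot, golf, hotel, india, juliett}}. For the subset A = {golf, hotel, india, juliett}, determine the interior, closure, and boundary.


int(A) = {golf, india, juliett}, cl(A) = {golf, hotel, india, juliett}, ∂A = {hotel}.

Closed sets in (X, τ) are complements of opens:
  closed(X, τ) = {∅, {golf}, {hotel}, {foxtrot, hotel}, {golf, hotel}, {golf, juliett}, {foxtrot, golf, hotel}, {golf, hotel, india}, {golf, hotel, juliett}, {foxtrot, golf, hotel, india}, {foxtrot, golf, hotel, juliett}, {golf, hotel, india, juliett}, {foxtrot, golf, hotel, india, juliett}}.
int(A) = ⋃ {U ∈ τ : U ⊆ A}. Opens contained in A: ∅, {india}, {juliett}, {india, juliett}, {golf, india, juliett}.
Taking the union of these: int(A) = {golf, india, juliett}.
cl(A) = ⋂ {C closed : A ⊆ C}. Closed sets containing A: {golf, hotel, india, juliett}, {foxtrot, golf, hotel, india, juliett}.
Intersecting these: cl(A) = {golf, hotel, india, juliett}.
∂A = cl(A) ∖ int(A) = {golf, hotel, india, juliett} ∖ {golf, india, juliett} = {hotel}.


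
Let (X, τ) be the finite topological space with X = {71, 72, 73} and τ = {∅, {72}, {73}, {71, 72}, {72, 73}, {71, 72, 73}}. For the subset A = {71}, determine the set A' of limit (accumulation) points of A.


A' = ∅

For each x ∈ X, list the open sets U ∈ τ with x ∈ U, then check whether U ∩ (A ∖ {x}) ≠ ∅ for every such U.
  x = 71: open {71, 72} ∋ x has {71, 72} ∩ (A ∖ {71}) = ∅, so x is NOT a limit point.
  x = 72: open {72} ∋ x has {72} ∩ (A ∖ {72}) = ∅, so x is NOT a limit point.
  x = 73: open {73} ∋ x has {73} ∩ (A ∖ {73}) = ∅, so x is NOT a limit point.
Collecting: A' = ∅.


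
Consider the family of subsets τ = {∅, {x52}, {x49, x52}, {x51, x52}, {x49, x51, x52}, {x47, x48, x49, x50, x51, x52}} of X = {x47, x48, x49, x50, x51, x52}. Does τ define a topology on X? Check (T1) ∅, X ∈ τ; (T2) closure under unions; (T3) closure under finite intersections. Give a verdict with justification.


τ IS a topology on X.

Axiom (T1): ∅ ∈ τ? Yes; X ∈ τ? Yes.
Axiom (T2/T3): check pairwise unions and intersections of members of τ.
All pairwise intersections and unions checked — each lies in τ. Therefore τ satisfies (T1), (T2), (T3): it IS a topology on X.


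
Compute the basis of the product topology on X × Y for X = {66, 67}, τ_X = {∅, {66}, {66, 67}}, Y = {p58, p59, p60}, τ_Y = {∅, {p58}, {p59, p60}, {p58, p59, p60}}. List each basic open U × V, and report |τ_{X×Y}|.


Basis B = {∅ × ∅, {66} × {p58}, {66, 67} × {p58}, {66} × {p59, p60}, {66} × {p58, p59, p60}, {66, 67} × {p59, p60}, {66, 67} × {p58, p59, p60}}; |τ_{X×Y}| = 9.

Enumerate products U × V with U ∈ τ_X, V ∈ τ_Y (deduplicated):
  ∅ × ∅ = {} (∅)
  {66} × {p58} = {(66,p58)}
  {66, 67} × {p58} = {(66,p58), (67,p58)}
  {66} × {p59, p60} = {(66,p59), (66,p60)}
  {66} × {p58, p59, p60} = {(66,p58), (66,p59), (66,p60)}
  {66, 67} × {p59, p60} = {(66,p59), (66,p60), (67,p59), (67,p60)}
  {66, 67} × {p58, p59, p60} = {(66,p58), (66,p59), (66,p60), (67,p58), (67,p59), (67,p60)}
These 7 distinct sets form the basis B.
Close under arbitrary unions to get τ_{X×Y}; counting gives |τ_{X×Y}| = 9.


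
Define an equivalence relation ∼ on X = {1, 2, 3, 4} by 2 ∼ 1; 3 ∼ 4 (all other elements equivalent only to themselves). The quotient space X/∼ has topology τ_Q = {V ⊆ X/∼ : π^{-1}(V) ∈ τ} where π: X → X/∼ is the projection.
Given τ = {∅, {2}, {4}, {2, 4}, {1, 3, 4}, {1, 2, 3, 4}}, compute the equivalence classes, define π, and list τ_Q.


X/∼ = {[1=2], [3=4]}; |τ_Q| = 2.

Equivalence classes: [1=2], [3=4].
Quotient map π: X → X/∼ sends 1 ↦ [1=2], 2 ↦ [1=2], 3 ↦ [3=4], 4 ↦ [3=4].
For each subset V ⊆ X/∼, compute π^{-1}(V) ⊆ X and check whether π^{-1}(V) ∈ τ. V is open in τ_Q iff π^{-1}(V) ∈ τ.
  V = {}: π^{-1}(V) = ∅ ∈ τ ✓.
  V = {[1=2]}: π^{-1}(V) = {1, 2} ∉ τ ✗.
  V = {[3=4]}: π^{-1}(V) = {3, 4} ∉ τ ✗.
  V = {[1=2], [3=4]}: π^{-1}(V) = {1, 2, 3, 4} ∈ τ ✓.
Open sets in the quotient: τ_Q = {{}, {[1=2], [3=4]}} (2 elements).


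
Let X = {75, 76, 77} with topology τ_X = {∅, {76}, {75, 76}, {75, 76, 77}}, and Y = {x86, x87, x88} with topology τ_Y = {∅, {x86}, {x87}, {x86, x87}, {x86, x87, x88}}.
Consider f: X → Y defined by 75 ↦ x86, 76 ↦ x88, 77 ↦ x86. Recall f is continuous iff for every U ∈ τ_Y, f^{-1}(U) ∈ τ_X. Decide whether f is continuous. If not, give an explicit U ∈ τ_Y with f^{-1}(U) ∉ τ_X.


f is NOT continuous.

Compute f^{-1}(U) for each U ∈ τ_Y:
  U = ∅: f^{-1}(U) = ∅ ∈ τ_X ✓.
  U = {x86}: f^{-1}(U) = {75, 77} ∉ τ_X ✗.
  U = {x87}: f^{-1}(U) = ∅ ∈ τ_X ✓.
  U = {x86, x87}: f^{-1}(U) = {75, 77} ∉ τ_X ✗.
  U = {x86, x87, x88}: f^{-1}(U) = {75, 76, 77} ∈ τ_X ✓.
Found U = {x86} with f^{-1}(U) = {75, 77} not in τ_X. Therefore f is NOT continuous.


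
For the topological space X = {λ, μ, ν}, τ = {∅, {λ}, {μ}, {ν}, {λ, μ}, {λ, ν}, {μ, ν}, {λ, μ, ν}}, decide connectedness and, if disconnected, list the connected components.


(X, τ) is disconnected; components = [{λ}, {μ}, {ν}].

Find clopen sets (U ∈ τ with X ∖ U ∈ τ):
  U = ∅, X ∖ U = {λ, μ, ν} — both open, so U is clopen.
  U = {λ}, X ∖ U = {μ, ν} — both open, so U is clopen.
  U = {μ}, X ∖ U = {λ, ν} — both open, so U is clopen.
  U = {ν}, X ∖ U = {λ, μ} — both open, so U is clopen.
  U = {λ, μ}, X ∖ U = {ν} — both open, so U is clopen.
  U = {λ, ν}, X ∖ U = {μ} — both open, so U is clopen.
  U = {μ, ν}, X ∖ U = {λ} — both open, so U is clopen.
  U = {λ, μ, ν}, X ∖ U = ∅ — both open, so U is clopen.
Nontrivial clopen(s) exist: e.g. {ν}. So (X, τ) is disconnected.
Compute connected components by grouping points that agree on all clopens:
  component: {λ}
  component: {μ}
  component: {ν}


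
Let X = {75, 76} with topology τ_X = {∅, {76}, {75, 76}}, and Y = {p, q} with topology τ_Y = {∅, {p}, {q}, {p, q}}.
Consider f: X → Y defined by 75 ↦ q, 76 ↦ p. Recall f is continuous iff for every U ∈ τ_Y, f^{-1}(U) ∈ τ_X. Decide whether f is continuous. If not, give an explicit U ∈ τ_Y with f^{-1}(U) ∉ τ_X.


f is NOT continuous.

Compute f^{-1}(U) for each U ∈ τ_Y:
  U = ∅: f^{-1}(U) = ∅ ∈ τ_X ✓.
  U = {p}: f^{-1}(U) = {76} ∈ τ_X ✓.
  U = {q}: f^{-1}(U) = {75} ∉ τ_X ✗.
  U = {p, q}: f^{-1}(U) = {75, 76} ∈ τ_X ✓.
Found U = {q} with f^{-1}(U) = {75} not in τ_X. Therefore f is NOT continuous.


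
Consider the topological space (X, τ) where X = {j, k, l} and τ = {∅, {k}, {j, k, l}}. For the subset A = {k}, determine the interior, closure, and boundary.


int(A) = {k}, cl(A) = {j, k, l}, ∂A = {j, l}.

Closed sets in (X, τ) are complements of opens:
  closed(X, τ) = {∅, {j, l}, {j, k, l}}.
int(A) = ⋃ {U ∈ τ : U ⊆ A}. Opens contained in A: ∅, {k}.
Taking the union of these: int(A) = {k}.
cl(A) = ⋂ {C closed : A ⊆ C}. Closed sets containing A: {j, k, l}.
Intersecting these: cl(A) = {j, k, l}.
∂A = cl(A) ∖ int(A) = {j, k, l} ∖ {k} = {j, l}.


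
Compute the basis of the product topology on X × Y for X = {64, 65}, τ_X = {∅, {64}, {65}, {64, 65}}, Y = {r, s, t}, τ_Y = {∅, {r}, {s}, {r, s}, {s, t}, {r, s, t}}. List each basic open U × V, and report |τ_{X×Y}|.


Basis B = {∅ × ∅, {64} × {r}, {64} × {s}, {65} × {r}, {65} × {s}, {64} × {r, s}, {64, 65} × {r}, {64} × {s, t}, {64, 65} × {s}, {65} × {r, s}, {65} × {s, t}, {64} × {r, s, t}, {65} × {r, s, t}, {64, 65} × {r, s}, {64, 65} × {s, t}, {64, 65} × {r, s, t}}; |τ_{X×Y}| = 36.

Enumerate products U × V with U ∈ τ_X, V ∈ τ_Y (deduplicated):
  ∅ × ∅ = {} (∅)
  {64} × {r} = {(64,r)}
  {64} × {s} = {(64,s)}
  {65} × {r} = {(65,r)}
  {65} × {s} = {(65,s)}
  {64} × {r, s} = {(64,r), (64,s)}
  {64, 65} × {r} = {(64,r), (65,r)}
  {64} × {s, t} = {(64,s), (64,t)}
  {64, 65} × {s} = {(64,s), (65,s)}
  {65} × {r, s} = {(65,r), (65,s)}
  {65} × {s, t} = {(65,s), (65,t)}
  {64} × {r, s, t} = {(64,r), (64,s), (64,t)}
  {65} × {r, s, t} = {(65,r), (65,s), (65,t)}
  {64, 65} × {r, s} = {(64,r), (64,s), (65,r), (65,s)}
  {64, 65} × {s, t} = {(64,s), (64,t), (65,s), (65,t)}
  {64, 65} × {r, s, t} = {(64,r), (64,s), (64,t), (65,r), (65,s), (65,t)}
These 16 distinct sets form the basis B.
Close under arbitrary unions to get τ_{X×Y}; counting gives |τ_{X×Y}| = 36.


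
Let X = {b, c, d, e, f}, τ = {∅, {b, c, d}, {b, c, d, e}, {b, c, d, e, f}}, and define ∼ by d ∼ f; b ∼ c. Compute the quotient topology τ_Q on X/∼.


X/∼ = {[b=c], [d=f], [e]}; |τ_Q| = 2.

Equivalence classes: [b=c], [d=f], [e].
Quotient map π: X → X/∼ sends b ↦ [b=c], c ↦ [b=c], d ↦ [d=f], e ↦ [e], f ↦ [d=f].
For each subset V ⊆ X/∼, compute π^{-1}(V) ⊆ X and check whether π^{-1}(V) ∈ τ. V is open in τ_Q iff π^{-1}(V) ∈ τ.
  V = {}: π^{-1}(V) = ∅ ∈ τ ✓.
  V = {[b=c]}: π^{-1}(V) = {b, c} ∉ τ ✗.
  V = {[d=f]}: π^{-1}(V) = {d, f} ∉ τ ✗.
  V = {[b=c], [d=f]}: π^{-1}(V) = {b, c, d, f} ∉ τ ✗.
  V = {[e]}: π^{-1}(V) = {e} ∉ τ ✗.
  V = {[b=c], [e]}: π^{-1}(V) = {b, c, e} ∉ τ ✗.
  V = {[d=f], [e]}: π^{-1}(V) = {d, e, f} ∉ τ ✗.
  V = {[b=c], [d=f], [e]}: π^{-1}(V) = {b, c, d, e, f} ∈ τ ✓.
Open sets in the quotient: τ_Q = {{}, {[b=c], [d=f], [e]}} (2 elements).


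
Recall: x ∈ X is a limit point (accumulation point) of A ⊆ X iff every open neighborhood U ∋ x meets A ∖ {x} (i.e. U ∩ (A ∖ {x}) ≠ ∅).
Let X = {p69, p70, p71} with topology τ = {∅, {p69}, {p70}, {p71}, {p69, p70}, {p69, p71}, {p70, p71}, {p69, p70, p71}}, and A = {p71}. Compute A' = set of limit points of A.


A' = ∅

For each x ∈ X, list the open sets U ∈ τ with x ∈ U, then check whether U ∩ (A ∖ {x}) ≠ ∅ for every such U.
  x = p69: open {p69} ∋ x has {p69} ∩ (A ∖ {p69}) = ∅, so x is NOT a limit point.
  x = p70: open {p70} ∋ x has {p70} ∩ (A ∖ {p70}) = ∅, so x is NOT a limit point.
  x = p71: open {p71} ∋ x has {p71} ∩ (A ∖ {p71}) = ∅, so x is NOT a limit point.
Collecting: A' = ∅.


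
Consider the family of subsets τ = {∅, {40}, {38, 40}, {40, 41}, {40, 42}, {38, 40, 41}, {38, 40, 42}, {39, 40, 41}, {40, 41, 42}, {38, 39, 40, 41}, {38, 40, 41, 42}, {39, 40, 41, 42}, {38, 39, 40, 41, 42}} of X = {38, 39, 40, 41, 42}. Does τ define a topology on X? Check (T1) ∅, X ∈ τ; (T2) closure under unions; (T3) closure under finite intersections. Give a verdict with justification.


τ IS a topology on X.

Axiom (T1): ∅ ∈ τ? Yes; X ∈ τ? Yes.
Axiom (T2/T3): check pairwise unions and intersections of members of τ.
All pairwise intersections and unions checked — each lies in τ. Therefore τ satisfies (T1), (T2), (T3): it IS a topology on X.


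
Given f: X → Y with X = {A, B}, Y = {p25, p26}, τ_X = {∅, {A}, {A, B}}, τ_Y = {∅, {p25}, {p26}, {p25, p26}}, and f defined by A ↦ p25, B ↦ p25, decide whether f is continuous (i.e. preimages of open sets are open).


f IS continuous.

Compute f^{-1}(U) for each U ∈ τ_Y:
  U = ∅: f^{-1}(U) = ∅ ∈ τ_X ✓.
  U = {p25}: f^{-1}(U) = {A, B} ∈ τ_X ✓.
  U = {p26}: f^{-1}(U) = ∅ ∈ τ_X ✓.
  U = {p25, p26}: f^{-1}(U) = {A, B} ∈ τ_X ✓.
Every preimage lies in τ_X, so f IS continuous.


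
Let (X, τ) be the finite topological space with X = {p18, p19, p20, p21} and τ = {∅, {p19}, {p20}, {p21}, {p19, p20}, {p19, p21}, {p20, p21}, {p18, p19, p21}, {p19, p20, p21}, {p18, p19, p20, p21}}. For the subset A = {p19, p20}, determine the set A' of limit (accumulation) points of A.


A' = {p18}

For each x ∈ X, list the open sets U ∈ τ with x ∈ U, then check whether U ∩ (A ∖ {x}) ≠ ∅ for every such U.
  x = p18: opens ∋ x are {p18, p19, p21}, {p18, p19, p20, p21}; each meets A ∖ {p18}, so x IS a limit point.
  x = p19: open {p19} ∋ x has {p19} ∩ (A ∖ {p19}) = ∅, so x is NOT a limit point.
  x = p20: open {p20} ∋ x has {p20} ∩ (A ∖ {p20}) = ∅, so x is NOT a limit point.
  x = p21: open {p21} ∋ x has {p21} ∩ (A ∖ {p21}) = ∅, so x is NOT a limit point.
Collecting: A' = {p18}.


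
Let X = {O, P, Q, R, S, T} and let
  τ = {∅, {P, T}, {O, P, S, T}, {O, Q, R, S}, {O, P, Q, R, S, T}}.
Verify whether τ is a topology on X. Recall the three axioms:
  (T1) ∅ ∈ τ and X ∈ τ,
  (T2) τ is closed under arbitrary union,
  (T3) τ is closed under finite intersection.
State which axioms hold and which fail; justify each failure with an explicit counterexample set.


τ is NOT a topology on X.

Axiom (T1): ∅ ∈ τ? Yes; X ∈ τ? Yes.
Axiom (T2/T3): check pairwise unions and intersections of members of τ.
Counterexample for (T3): {O, P, S, T} ∩ {O, Q, R, S} = {O, S} ∉ τ. Therefore τ is NOT a topology.


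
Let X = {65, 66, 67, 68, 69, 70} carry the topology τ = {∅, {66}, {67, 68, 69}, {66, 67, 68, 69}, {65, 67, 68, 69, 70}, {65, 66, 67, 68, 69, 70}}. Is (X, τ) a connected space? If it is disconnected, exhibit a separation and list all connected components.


(X, τ) is disconnected; components = [{66}, {65, 67, 68, 69, 70}].

Find clopen sets (U ∈ τ with X ∖ U ∈ τ):
  U = ∅, X ∖ U = {65, 66, 67, 68, 69, 70} — both open, so U is clopen.
  U = {66}, X ∖ U = {65, 67, 68, 69, 70} — both open, so U is clopen.
  U = {65, 67, 68, 69, 70}, X ∖ U = {66} — both open, so U is clopen.
  U = {65, 66, 67, 68, 69, 70}, X ∖ U = ∅ — both open, so U is clopen.
Nontrivial clopen(s) exist: e.g. {65, 67, 68, 69, 70}. So (X, τ) is disconnected.
Compute connected components by grouping points that agree on all clopens:
  component: {66}
  component: {65, 67, 68, 69, 70}
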